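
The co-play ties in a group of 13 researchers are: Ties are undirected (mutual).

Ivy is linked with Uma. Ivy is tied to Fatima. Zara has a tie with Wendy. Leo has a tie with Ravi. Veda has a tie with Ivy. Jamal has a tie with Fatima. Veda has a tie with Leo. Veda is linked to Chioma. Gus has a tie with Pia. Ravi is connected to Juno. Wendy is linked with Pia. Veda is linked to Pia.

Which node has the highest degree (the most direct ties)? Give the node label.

Degrees — Chioma:1, Fatima:2, Gus:1, Ivy:3, Jamal:1, Juno:1, Leo:2, Pia:3, Ravi:2, Uma:1, Veda:4, Wendy:2, Zara:1.
The maximum is 4, attained only by Veda.

Veda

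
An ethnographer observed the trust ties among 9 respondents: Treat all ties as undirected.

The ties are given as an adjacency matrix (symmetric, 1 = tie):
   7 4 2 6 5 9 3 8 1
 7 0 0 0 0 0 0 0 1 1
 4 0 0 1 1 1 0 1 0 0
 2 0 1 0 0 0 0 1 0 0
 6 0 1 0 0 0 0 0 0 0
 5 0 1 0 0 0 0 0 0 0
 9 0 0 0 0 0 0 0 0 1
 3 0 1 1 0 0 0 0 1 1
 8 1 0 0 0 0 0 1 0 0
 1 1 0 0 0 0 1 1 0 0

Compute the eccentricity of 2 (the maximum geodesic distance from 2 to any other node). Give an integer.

3

Distances from 2: 1:2, 3:1, 4:1, 5:2, 6:2, 7:3, 8:2, 9:3.
The largest is 3 (to 7 and 9), so the eccentricity of 2 is 3.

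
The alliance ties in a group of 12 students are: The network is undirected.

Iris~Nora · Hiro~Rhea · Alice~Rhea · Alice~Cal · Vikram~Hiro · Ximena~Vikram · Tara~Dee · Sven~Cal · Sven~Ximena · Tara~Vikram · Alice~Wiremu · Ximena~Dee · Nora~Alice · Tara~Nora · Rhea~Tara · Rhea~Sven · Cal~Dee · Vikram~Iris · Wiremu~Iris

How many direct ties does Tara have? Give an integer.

4

Tara is directly tied to Dee, Nora, Rhea, and Vikram. That is 4 neighbors, so the degree of Tara is 4.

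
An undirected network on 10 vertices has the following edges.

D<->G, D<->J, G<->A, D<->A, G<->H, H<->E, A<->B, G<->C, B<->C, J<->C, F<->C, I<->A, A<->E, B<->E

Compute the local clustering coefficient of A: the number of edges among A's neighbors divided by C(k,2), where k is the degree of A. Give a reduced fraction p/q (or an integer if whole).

1/5

A's neighbors: B, D, E, G, and I (k = 5).
Possible neighbor pairs: C(5,2) = 10. Edges among them: B–E, D–G → e = 2.
Clustering(A) = 2/10 = 1/5.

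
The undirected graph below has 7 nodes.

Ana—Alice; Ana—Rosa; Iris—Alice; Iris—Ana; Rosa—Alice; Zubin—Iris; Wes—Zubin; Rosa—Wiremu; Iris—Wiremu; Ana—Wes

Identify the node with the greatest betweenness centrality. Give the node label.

Unnormalized betweenness of each node: Alice:7/12, Ana:4, Iris:59/12, Rosa:4/3, Wes:3/4, Wiremu:7/12, Zubin:5/6.
Iris has the largest value, 59/12, making it the main broker — the node through which the most shortest paths run.

Iris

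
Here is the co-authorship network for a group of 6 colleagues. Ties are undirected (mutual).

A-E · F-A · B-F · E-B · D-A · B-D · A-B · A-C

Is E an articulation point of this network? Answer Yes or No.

Even without E, every remaining node can still reach every other (the residual graph is connected), so E is not a cut vertex.

No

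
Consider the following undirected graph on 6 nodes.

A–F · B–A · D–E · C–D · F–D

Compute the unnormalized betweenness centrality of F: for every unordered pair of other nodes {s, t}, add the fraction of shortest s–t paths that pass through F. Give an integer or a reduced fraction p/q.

6

Pairs whose geodesics pass through F — B–C: 1; B–D: 1; B–E: 1; C–A: 1; A–D: 1; A–E: 1.
All other pairs contribute 0.
Summing the contributions gives betweenness(F) = 6.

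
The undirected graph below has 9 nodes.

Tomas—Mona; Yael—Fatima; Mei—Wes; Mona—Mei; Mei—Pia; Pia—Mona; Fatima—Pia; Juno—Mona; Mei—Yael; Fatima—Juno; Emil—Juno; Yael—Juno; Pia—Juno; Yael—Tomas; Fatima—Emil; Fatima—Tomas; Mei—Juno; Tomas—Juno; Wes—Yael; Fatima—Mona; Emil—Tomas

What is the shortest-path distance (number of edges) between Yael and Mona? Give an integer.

One shortest route is Yael – Mei – Mona, which uses 2 edges, and Yael and Mona are not directly tied, so nothing shorter exists. So d(Yael,Mona) = 2.

2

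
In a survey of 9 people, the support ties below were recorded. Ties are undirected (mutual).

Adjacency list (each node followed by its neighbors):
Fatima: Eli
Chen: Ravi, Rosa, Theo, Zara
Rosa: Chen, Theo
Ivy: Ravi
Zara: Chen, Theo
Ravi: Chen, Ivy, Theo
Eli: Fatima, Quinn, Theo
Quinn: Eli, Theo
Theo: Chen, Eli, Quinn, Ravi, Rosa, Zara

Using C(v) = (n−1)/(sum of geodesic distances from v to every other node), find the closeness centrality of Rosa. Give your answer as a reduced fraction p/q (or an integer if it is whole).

Distances from Rosa: Chen:1, Eli:2, Fatima:3, Ivy:3, Quinn:2, Ravi:2, Theo:1, Zara:2. Sum = 16.
n = 9, so closeness = 8/16 = 1/2.

1/2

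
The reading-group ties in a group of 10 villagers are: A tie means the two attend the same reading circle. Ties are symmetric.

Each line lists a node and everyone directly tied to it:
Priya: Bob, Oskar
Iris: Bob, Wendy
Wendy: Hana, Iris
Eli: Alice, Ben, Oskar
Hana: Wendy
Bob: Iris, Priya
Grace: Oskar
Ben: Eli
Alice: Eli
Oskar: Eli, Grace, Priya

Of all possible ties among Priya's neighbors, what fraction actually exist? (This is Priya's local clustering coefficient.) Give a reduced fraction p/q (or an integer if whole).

Priya's neighbors: Bob and Oskar (k = 2).
Possible neighbor pairs: C(2,2) = 1. Edges among them: none → e = 0.
Clustering(Priya) = 0/1.

0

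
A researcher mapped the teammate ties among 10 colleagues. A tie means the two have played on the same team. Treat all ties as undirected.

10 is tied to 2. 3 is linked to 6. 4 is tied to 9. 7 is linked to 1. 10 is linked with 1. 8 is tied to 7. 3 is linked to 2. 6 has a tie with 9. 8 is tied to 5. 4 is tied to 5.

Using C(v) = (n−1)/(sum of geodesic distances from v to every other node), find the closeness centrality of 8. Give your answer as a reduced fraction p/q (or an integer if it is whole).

9/25

Distances from 8: 1:2, 2:4, 3:5, 4:2, 5:1, 6:4, 7:1, 9:3, 10:3. Sum = 25.
n = 10, so closeness = 9/25.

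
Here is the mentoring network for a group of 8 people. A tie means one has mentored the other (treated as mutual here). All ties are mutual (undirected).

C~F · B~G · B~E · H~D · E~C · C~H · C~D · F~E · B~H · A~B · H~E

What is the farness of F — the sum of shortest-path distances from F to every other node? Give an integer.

Distances from F: A:3, B:2, C:1, D:2, E:1, G:3, H:2.
Sum = 3 + 2 + 1 + 2 + 1 + 3 + 2 = 14.

14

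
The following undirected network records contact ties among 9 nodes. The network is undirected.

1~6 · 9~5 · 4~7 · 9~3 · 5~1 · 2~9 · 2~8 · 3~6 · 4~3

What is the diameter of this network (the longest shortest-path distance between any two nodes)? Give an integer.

Eccentricity of each node (its greatest distance to any other): 1:4, 2:4, 3:3, 4:4, 5:4, 6:4, 7:5, 8:5, 9:3.
The maximum eccentricity is 5, realized for instance by the pair 7–8 via 7 – 4 – 3 – 9 – 2 – 8. So the diameter is 5.

5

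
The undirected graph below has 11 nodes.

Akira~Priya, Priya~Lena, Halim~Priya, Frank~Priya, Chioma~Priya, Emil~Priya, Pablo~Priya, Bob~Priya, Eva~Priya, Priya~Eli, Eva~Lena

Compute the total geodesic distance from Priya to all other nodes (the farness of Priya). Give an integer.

Distances from Priya: Akira:1, Bob:1, Chioma:1, Eli:1, Emil:1, Eva:1, Frank:1, Halim:1, Lena:1, Pablo:1.
Sum = 1 + 1 + 1 + 1 + 1 + 1 + 1 + 1 + 1 + 1 = 10.

10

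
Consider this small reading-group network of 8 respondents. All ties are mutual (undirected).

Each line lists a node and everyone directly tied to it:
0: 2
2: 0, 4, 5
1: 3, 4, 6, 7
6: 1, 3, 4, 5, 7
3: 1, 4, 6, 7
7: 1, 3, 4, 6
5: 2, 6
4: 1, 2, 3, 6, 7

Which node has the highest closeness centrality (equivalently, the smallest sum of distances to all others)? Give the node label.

4

Farness (sum of distances to all others) for each node — 0:17, 1:11, 2:11, 3:11, 4:9, 5:12, 6:10, 7:11.
The smallest farness is 9, for 4, so 4 has the highest closeness.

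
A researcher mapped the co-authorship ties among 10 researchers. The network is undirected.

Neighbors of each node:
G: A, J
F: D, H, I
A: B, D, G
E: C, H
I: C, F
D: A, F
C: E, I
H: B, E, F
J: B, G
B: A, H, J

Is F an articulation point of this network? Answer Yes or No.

Even without F, every remaining node can still reach every other (the residual graph is connected), so F is not a cut vertex.

No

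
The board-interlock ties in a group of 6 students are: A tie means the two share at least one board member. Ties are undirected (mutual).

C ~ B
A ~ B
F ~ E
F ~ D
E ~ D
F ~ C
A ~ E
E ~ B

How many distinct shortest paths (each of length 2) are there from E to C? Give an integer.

2

The shortest distance is 2. The length-2 paths are: E–F–C; E–B–C.
That gives 2 distinct shortest paths.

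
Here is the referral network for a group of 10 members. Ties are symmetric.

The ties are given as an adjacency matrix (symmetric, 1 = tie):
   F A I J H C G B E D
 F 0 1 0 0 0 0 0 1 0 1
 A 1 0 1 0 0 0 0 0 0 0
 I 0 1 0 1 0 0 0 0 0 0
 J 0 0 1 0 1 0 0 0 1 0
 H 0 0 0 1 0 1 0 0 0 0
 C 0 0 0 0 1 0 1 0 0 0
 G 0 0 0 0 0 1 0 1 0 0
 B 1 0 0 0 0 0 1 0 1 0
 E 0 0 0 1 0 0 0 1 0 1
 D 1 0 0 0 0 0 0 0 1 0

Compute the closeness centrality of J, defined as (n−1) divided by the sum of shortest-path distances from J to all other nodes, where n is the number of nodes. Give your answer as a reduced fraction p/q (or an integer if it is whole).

9/17

Distances from J: A:2, B:2, C:2, D:2, E:1, F:3, G:3, H:1, I:1. Sum = 17.
n = 10, so closeness = 9/17.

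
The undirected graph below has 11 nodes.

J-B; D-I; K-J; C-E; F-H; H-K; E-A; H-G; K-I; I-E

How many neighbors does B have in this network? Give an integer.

B is directly tied to J. That is 1 neighbor, so the degree of B is 1.

1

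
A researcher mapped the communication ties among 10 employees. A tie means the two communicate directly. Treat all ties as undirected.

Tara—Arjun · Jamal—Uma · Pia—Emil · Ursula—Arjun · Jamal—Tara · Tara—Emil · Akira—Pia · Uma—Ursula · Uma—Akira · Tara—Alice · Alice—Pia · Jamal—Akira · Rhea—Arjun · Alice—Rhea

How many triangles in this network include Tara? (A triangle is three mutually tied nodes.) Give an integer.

0

Tara's neighbors are Alice, Arjun, Emil, and Jamal, but none of them are tied to each other, so no triangle contains Tara.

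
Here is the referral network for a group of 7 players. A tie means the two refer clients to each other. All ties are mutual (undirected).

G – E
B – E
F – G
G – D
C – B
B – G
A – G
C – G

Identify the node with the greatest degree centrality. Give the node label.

Degrees — A:1, B:3, C:2, D:1, E:2, F:1, G:6.
The maximum is 6, attained only by G.

G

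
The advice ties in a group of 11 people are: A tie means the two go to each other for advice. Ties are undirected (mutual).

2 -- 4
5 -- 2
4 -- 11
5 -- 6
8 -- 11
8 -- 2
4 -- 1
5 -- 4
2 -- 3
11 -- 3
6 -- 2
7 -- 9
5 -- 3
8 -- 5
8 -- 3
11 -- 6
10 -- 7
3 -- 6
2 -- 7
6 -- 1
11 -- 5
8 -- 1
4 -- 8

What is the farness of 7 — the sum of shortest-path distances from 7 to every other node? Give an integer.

Distances from 7: 1:3, 2:1, 3:2, 4:2, 5:2, 6:2, 8:2, 9:1, 10:1, 11:3.
Sum = 3 + 1 + 2 + 2 + 2 + 2 + 2 + 1 + 1 + 3 = 19.

19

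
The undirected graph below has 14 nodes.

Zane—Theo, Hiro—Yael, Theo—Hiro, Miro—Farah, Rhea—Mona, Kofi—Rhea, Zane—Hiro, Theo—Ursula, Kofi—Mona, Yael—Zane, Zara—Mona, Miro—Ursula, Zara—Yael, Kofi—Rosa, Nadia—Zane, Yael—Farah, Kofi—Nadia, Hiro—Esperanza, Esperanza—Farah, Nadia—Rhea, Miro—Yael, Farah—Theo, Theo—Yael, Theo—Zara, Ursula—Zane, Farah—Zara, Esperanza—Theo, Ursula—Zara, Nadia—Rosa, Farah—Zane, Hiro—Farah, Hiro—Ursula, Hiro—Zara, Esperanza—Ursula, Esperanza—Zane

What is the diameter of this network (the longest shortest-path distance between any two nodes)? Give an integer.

4

Eccentricity of each node (its greatest distance to any other): Esperanza:3, Farah:3, Hiro:3, Kofi:4, Miro:4, Mona:3, Nadia:3, Rhea:4, Rosa:4, Theo:3, Ursula:3, Yael:3, Zane:3, Zara:3.
The maximum eccentricity is 4, realized for instance by the pair Miro–Kofi via Miro – Ursula – Zane – Nadia – Kofi. So the diameter is 4.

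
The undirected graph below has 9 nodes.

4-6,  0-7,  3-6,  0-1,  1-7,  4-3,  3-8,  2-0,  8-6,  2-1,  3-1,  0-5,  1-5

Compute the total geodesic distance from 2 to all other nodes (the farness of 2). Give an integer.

Distances from 2: 0:1, 1:1, 3:2, 4:3, 5:2, 6:3, 7:2, 8:3.
Sum = 1 + 1 + 2 + 3 + 2 + 3 + 2 + 3 = 17.

17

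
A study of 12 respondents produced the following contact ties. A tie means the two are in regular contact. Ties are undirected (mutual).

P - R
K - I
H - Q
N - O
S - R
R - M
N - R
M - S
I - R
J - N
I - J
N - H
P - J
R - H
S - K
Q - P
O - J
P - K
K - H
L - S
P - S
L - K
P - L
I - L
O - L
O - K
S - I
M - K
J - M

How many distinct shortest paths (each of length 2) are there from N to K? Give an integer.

2

The shortest distance is 2. The length-2 paths are: N–H–K; N–O–K.
That gives 2 distinct shortest paths.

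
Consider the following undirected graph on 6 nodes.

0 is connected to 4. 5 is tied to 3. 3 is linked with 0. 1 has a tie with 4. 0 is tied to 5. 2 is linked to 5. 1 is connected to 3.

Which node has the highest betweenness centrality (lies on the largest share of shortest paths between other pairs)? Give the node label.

Unnormalized betweenness of each node: 0:5/2, 1:1/2, 2:0, 3:5/2, 4:1/2, 5:4.
5 has the largest value, 4, making it the main broker — the node through which the most shortest paths run.

5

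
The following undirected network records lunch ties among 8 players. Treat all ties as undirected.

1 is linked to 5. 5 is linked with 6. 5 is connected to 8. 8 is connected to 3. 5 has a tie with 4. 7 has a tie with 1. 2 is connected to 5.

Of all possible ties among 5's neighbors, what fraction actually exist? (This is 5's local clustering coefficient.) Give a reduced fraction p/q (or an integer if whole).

5's neighbors: 1, 2, 4, 6, and 8 (k = 5).
Possible neighbor pairs: C(5,2) = 10. Edges among them: none → e = 0.
Clustering(5) = 0/10 = 0.

0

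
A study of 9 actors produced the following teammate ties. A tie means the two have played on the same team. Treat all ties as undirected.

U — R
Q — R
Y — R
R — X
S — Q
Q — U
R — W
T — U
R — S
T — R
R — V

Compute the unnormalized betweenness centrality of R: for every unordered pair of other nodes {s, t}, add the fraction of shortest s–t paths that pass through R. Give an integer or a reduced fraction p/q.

24

Pairs whose geodesics pass through R — V–T: 1; V–X: 1; V–S: 1; V–W: 1; V–Q: 1; V–Y: 1; V–U: 1; T–X: 1; T–S: 1; T–W: 1; T–Q: 1/2; T–Y: 1; X–S: 1; X–W: 1 … (+11 more pairs).
All other pairs contribute 0.
Summing the contributions gives betweenness(R) = 24.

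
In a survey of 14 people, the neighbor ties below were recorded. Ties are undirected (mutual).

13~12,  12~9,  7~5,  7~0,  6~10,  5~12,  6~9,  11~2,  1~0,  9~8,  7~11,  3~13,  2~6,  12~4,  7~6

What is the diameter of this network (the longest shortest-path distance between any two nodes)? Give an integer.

6

Eccentricity of each node (its greatest distance to any other): 0:5, 1:6, 2:5, 3:6, 4:5, 5:3, 6:4, 7:4, 8:5, 9:4, 10:5, 11:5, 12:4, 13:5.
The maximum eccentricity is 6, realized for instance by the pair 3–1 via 3 – 13 – 12 – 5 – 7 – 0 – 1. So the diameter is 6.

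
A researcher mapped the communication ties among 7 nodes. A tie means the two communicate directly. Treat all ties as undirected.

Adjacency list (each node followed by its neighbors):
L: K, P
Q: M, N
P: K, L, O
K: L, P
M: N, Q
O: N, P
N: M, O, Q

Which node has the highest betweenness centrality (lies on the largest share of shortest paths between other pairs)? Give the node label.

O

Unnormalized betweenness of each node: K:0, L:0, M:0, N:8, O:9, P:8, Q:0.
O has the largest value, 9, making it the main broker — the node through which the most shortest paths run.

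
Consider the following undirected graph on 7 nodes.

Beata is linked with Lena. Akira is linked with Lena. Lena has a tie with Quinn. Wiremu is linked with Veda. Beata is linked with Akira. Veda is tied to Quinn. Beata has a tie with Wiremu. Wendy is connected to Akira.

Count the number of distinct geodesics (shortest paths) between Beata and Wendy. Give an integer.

1

The shortest distance is 2, and the only length-2 path is Beata–Akira–Wendy. So there is exactly 1 shortest path.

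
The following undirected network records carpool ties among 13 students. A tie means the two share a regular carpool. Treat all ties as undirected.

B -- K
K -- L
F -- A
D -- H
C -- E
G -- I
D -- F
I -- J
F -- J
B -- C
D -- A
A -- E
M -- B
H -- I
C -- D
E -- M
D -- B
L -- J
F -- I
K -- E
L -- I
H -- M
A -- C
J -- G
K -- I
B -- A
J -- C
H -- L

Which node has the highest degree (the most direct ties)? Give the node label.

I

Degrees — A:5, B:5, C:5, D:5, E:4, F:4, G:2, H:4, I:6, J:5, K:4, L:4, M:3.
The maximum is 6, attained only by I.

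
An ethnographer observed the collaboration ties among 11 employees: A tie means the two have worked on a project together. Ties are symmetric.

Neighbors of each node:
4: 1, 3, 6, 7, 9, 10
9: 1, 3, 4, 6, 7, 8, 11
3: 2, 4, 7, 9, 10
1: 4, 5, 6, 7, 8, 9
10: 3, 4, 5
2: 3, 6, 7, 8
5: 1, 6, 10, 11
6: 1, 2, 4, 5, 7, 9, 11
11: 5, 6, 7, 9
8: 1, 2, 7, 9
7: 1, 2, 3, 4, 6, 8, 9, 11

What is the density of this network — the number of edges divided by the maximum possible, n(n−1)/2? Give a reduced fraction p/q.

29/55

There are 29 edges and 11 nodes, so the maximum possible is C(11,2) = 55.
Density = 29/55.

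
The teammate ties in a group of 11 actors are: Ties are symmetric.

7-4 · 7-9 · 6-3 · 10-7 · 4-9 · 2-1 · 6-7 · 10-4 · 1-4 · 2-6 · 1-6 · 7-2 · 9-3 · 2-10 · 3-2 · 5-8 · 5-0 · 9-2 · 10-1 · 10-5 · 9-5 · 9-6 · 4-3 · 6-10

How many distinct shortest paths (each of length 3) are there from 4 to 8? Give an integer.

2

The shortest distance is 3. The length-3 paths are: 4–9–5–8; 4–10–5–8.
That gives 2 distinct shortest paths.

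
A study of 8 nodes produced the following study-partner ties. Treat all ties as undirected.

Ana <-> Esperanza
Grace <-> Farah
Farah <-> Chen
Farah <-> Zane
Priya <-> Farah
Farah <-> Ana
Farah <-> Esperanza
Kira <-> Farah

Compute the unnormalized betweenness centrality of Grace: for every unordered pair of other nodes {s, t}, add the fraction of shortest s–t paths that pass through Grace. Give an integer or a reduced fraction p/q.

0

No shortest path between any pair of other nodes passes through Grace.
Summing the contributions gives betweenness(Grace) = 0.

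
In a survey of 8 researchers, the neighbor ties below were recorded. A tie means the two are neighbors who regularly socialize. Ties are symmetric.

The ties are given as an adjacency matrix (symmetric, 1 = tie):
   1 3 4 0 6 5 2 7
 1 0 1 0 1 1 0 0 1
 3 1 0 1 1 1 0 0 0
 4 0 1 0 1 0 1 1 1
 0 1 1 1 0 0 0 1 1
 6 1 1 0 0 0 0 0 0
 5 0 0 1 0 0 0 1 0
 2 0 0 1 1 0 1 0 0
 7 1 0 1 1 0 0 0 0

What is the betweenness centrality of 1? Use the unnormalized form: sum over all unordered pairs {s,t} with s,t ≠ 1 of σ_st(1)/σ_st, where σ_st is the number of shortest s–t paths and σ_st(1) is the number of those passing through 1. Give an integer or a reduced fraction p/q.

Pairs whose geodesics pass through 1 — 3–7: 1/3; 0–6: 1/2; 6–2: 1/3; 6–7: 1.
All other pairs contribute 0.
Summing the contributions gives betweenness(1) = 13/6.

13/6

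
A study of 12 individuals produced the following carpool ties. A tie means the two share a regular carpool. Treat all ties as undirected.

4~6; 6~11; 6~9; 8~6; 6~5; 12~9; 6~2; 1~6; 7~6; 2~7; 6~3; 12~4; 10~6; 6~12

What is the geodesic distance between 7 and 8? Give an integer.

One shortest route is 7 – 6 – 8, which uses 2 edges, and 7 and 8 are not directly tied, so nothing shorter exists. So d(7,8) = 2.

2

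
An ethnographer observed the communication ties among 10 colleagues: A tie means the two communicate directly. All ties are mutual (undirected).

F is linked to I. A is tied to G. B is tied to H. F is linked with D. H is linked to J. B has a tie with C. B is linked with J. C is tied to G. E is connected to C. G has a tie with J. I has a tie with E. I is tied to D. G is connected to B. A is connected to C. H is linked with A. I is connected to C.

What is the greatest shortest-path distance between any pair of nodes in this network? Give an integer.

4

Eccentricity of each node (its greatest distance to any other): A:3, B:3, C:2, D:4, E:3, F:4, G:3, H:4, I:3, J:4.
The maximum eccentricity is 4, realized for instance by the pair D–H via D – I – C – B – H. So the diameter is 4.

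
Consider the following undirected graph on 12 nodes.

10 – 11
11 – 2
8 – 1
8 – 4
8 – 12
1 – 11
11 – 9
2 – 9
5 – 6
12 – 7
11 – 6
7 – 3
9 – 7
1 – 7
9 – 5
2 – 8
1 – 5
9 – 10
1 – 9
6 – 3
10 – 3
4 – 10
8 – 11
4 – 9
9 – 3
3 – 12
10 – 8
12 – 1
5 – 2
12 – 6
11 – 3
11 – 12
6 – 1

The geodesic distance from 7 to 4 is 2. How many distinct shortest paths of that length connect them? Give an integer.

1

The shortest distance is 2, and the only length-2 path is 7–9–4. So there is exactly 1 shortest path.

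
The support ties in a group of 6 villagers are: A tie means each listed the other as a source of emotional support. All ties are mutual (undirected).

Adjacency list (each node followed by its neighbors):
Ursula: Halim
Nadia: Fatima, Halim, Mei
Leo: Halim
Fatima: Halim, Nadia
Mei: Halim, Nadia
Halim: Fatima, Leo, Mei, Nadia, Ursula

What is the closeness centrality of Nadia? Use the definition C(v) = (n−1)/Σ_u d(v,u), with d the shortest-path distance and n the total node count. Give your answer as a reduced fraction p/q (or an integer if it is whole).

Distances from Nadia: Fatima:1, Halim:1, Leo:2, Mei:1, Ursula:2. Sum = 7.
n = 6, so closeness = 5/7.

5/7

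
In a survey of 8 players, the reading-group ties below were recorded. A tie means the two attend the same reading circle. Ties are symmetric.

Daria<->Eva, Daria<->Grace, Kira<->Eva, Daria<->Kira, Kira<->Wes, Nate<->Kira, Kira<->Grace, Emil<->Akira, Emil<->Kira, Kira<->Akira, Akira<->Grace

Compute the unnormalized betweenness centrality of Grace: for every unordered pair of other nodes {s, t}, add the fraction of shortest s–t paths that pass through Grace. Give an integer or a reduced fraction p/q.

Pairs whose geodesics pass through Grace — Akira–Daria: 1/2.
All other pairs contribute 0.
Summing the contributions gives betweenness(Grace) = 1/2.

1/2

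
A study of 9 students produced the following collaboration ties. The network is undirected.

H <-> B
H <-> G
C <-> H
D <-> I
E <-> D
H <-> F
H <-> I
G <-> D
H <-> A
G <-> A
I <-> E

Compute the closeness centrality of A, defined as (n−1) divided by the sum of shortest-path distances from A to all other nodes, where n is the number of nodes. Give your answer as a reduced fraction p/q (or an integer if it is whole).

8/15

Distances from A: B:2, C:2, D:2, E:3, F:2, G:1, H:1, I:2. Sum = 15.
n = 9, so closeness = 8/15.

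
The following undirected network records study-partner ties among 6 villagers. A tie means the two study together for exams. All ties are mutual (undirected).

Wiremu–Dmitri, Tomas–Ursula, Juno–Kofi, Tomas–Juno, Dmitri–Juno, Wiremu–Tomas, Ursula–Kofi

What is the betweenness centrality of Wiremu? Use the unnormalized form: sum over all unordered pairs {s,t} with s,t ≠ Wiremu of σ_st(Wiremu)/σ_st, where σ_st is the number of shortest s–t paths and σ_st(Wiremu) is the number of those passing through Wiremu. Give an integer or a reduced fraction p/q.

5/6

Pairs whose geodesics pass through Wiremu — Tomas–Dmitri: 1/2; Ursula–Dmitri: 1/3.
All other pairs contribute 0.
Summing the contributions gives betweenness(Wiremu) = 5/6.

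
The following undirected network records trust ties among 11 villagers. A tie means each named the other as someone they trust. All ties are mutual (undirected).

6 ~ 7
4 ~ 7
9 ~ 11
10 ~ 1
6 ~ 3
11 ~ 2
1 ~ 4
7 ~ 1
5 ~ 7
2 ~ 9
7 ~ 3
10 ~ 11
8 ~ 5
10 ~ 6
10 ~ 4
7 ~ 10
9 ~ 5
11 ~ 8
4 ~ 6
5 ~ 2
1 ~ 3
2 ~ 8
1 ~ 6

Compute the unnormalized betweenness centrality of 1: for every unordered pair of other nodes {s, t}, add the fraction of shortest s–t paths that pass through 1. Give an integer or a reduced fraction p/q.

1

Pairs whose geodesics pass through 1 — 11–3: 1/3; 10–3: 1/3; 3–4: 1/3.
All other pairs contribute 0.
Summing the contributions gives betweenness(1) = 1.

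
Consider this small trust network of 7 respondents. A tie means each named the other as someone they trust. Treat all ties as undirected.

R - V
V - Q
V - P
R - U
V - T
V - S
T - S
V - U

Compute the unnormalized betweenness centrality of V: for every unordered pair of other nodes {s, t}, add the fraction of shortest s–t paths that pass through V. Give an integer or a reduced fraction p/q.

13

Pairs whose geodesics pass through V — R–P: 1; R–S: 1; R–Q: 1; R–T: 1; P–S: 1; P–U: 1; P–Q: 1; P–T: 1; S–U: 1; S–Q: 1; U–Q: 1; U–T: 1; Q–T: 1.
All other pairs contribute 0.
Summing the contributions gives betweenness(V) = 13.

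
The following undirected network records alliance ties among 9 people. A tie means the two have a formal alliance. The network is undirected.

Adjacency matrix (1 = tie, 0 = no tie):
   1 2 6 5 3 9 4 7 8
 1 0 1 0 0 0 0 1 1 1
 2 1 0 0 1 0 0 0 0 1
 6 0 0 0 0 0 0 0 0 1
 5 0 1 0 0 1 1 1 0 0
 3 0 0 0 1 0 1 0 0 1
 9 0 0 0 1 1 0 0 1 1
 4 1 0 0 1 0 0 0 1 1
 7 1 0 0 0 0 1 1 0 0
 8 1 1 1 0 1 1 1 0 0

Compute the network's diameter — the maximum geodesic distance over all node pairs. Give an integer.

3

Eccentricity of each node (its greatest distance to any other): 1:2, 2:2, 3:2, 4:2, 5:3, 6:3, 7:3, 8:2, 9:2.
The maximum eccentricity is 3, realized for instance by the pair 6–5 via 6 – 8 – 2 – 5. So the diameter is 3.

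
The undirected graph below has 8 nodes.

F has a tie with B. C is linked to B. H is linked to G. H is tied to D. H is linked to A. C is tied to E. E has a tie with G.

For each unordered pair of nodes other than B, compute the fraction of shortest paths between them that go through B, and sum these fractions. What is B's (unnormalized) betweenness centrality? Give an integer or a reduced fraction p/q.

6

Pairs whose geodesics pass through B — H–F: 1; F–G: 1; F–C: 1; F–A: 1; F–E: 1; F–D: 1.
All other pairs contribute 0.
Summing the contributions gives betweenness(B) = 6.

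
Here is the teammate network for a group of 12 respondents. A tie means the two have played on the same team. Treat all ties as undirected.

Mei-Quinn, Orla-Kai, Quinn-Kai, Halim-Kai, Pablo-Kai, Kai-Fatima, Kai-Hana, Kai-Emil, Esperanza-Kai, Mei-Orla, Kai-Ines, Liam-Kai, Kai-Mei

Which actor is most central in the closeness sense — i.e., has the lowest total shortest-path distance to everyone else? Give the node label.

Farness (sum of distances to all others) for each node — Emil:21, Esperanza:21, Fatima:21, Halim:21, Hana:21, Ines:21, Kai:11, Liam:21, Mei:19, Orla:20, Pablo:21, Quinn:20.
The smallest farness is 11, for Kai, so Kai has the highest closeness.

Kai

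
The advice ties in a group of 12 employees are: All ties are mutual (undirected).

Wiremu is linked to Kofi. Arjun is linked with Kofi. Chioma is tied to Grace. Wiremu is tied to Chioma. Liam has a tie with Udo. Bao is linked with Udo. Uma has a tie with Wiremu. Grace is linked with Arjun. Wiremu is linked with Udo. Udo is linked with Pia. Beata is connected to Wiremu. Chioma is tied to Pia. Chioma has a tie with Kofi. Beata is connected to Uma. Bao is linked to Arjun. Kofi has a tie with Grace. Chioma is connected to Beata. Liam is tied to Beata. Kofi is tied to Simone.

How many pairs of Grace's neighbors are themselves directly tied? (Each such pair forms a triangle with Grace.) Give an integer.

Grace's neighbors: Arjun, Chioma, and Kofi.
Neighbor pairs that are themselves tied: Grace–Arjun–Kofi; Grace–Chioma–Kofi. Each forms one triangle with Grace, for 2 in total.

2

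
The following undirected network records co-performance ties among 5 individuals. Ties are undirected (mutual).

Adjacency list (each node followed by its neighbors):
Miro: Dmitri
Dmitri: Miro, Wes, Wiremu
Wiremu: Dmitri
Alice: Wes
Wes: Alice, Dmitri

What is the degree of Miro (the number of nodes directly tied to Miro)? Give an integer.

1

Miro is directly tied to Dmitri. That is 1 neighbor, so the degree of Miro is 1.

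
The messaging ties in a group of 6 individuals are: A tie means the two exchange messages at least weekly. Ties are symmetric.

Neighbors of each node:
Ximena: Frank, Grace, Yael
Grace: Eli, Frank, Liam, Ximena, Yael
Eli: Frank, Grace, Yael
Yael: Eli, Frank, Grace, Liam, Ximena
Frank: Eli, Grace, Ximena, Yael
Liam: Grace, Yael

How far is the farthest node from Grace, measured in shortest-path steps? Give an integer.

Distances from Grace: Eli:1, Frank:1, Liam:1, Ximena:1, Yael:1.
The largest is 1 (to Ximena, Eli, Yael, Liam, and Frank), so the eccentricity of Grace is 1.

1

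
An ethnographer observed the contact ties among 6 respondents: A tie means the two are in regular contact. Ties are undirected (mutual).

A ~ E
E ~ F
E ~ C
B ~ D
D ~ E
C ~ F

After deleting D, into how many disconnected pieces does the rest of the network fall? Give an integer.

Without D, the remaining ties split the others into: {A, C, E, F}; {B}.
That's 2 separate components.

2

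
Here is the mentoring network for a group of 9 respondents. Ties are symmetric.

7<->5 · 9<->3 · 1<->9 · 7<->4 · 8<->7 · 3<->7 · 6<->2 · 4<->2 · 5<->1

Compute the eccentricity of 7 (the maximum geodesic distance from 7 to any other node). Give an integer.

3

Distances from 7: 1:2, 2:2, 3:1, 4:1, 5:1, 6:3, 8:1, 9:2.
The largest is 3 (to 6), so the eccentricity of 7 is 3.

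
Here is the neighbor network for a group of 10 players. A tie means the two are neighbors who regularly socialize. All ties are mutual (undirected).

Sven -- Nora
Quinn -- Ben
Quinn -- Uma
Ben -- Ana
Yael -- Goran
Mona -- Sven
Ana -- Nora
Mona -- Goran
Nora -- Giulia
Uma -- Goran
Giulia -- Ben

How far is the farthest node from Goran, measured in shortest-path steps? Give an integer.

Distances from Goran: Ana:4, Ben:3, Giulia:4, Mona:1, Nora:3, Quinn:2, Sven:2, Uma:1, Yael:1.
The largest is 4 (to Giulia and Ana), so the eccentricity of Goran is 4.

4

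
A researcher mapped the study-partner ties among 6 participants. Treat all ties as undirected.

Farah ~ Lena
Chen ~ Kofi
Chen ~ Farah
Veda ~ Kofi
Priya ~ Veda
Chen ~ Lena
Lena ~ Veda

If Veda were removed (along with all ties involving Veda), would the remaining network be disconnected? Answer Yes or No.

Yes

Removing Veda leaves {Chen, Farah, Kofi, and Lena} with no path to {Priya}, so the network splits into 2 components. Veda is a cut vertex.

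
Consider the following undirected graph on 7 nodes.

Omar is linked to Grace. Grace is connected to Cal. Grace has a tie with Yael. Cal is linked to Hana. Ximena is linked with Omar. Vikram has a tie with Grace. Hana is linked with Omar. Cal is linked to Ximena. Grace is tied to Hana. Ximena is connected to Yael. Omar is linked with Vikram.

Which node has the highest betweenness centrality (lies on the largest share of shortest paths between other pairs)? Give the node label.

Grace

Unnormalized betweenness of each node: Cal:5/6, Grace:29/6, Hana:1/3, Omar:7/3, Vikram:0, Ximena:4/3, Yael:1/3.
Grace has the largest value, 29/6, making it the main broker — the node through which the most shortest paths run.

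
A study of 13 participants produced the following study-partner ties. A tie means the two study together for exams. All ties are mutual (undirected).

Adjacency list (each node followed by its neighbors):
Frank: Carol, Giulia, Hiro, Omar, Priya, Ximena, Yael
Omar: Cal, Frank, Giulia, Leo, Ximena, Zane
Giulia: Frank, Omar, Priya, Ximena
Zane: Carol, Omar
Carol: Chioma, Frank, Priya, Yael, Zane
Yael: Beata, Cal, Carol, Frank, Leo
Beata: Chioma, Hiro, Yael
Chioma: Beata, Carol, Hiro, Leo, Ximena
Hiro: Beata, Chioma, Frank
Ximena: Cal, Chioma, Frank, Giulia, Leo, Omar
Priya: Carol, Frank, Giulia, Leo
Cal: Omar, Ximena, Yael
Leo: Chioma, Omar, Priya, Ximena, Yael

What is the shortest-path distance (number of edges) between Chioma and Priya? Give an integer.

2

One shortest route is Chioma – Leo – Priya, which uses 2 edges, and Chioma and Priya are not directly tied, so nothing shorter exists. So d(Chioma,Priya) = 2.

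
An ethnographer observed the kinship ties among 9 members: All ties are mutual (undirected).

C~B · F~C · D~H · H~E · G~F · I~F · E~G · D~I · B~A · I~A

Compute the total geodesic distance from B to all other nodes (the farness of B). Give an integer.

20

Distances from B: A:1, C:1, D:3, E:4, F:2, G:3, H:4, I:2.
Sum = 1 + 1 + 3 + 4 + 2 + 3 + 4 + 2 = 20.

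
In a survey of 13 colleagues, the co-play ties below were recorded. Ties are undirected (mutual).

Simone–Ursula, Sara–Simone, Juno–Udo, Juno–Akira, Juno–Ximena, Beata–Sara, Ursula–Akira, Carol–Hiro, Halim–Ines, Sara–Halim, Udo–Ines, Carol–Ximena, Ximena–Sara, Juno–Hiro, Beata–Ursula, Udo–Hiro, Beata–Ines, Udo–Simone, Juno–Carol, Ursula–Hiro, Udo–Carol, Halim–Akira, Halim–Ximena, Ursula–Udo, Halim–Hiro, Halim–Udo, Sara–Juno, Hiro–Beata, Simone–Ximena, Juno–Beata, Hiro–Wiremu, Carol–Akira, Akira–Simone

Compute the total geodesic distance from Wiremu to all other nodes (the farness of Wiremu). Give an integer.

Distances from Wiremu: Akira:3, Beata:2, Carol:2, Halim:2, Hiro:1, Ines:3, Juno:2, Sara:3, Simone:3, Udo:2, Ursula:2, Ximena:3.
Sum = 3 + 2 + 2 + 2 + 1 + 3 + 2 + 3 + 3 + 2 + 2 + 3 = 28.

28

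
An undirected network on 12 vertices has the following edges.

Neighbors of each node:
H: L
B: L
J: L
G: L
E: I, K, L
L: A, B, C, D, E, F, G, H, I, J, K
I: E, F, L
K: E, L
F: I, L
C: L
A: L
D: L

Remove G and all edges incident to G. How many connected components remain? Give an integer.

1

G's neighbors (L) remain reachable from one another through other ties, so the rest of the network stays in one piece.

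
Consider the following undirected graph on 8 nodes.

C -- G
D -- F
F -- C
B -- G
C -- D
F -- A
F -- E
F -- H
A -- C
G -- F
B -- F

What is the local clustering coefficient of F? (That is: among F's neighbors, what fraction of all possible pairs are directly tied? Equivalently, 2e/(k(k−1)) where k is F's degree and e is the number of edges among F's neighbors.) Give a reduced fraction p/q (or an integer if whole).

4/21

F's neighbors: A, B, C, D, E, G, and H (k = 7).
Possible neighbor pairs: C(7,2) = 21. Edges among them: A–C, B–G, C–D, C–G → e = 4.
Clustering(F) = 4/21.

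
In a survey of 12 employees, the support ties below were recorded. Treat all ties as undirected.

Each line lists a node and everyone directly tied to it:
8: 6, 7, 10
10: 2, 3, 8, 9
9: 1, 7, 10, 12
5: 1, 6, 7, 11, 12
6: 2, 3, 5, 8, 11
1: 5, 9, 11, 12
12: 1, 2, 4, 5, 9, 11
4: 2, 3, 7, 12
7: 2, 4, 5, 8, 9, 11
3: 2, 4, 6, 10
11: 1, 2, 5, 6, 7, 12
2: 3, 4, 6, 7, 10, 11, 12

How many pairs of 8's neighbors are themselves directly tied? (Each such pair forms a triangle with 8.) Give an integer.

0

8's neighbors are 6, 7, and 10, but none of them are tied to each other, so no triangle contains 8.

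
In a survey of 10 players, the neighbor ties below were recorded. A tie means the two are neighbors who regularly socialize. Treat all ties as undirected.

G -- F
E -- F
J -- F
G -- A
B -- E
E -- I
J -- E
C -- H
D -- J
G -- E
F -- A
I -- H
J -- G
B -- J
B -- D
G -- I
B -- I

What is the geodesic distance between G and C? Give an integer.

3

One shortest route is G – I – H – C, which uses 3 edges, and at distance 2 from G we only reach {B, D, H}, which does not include C. So d(G,C) = 3.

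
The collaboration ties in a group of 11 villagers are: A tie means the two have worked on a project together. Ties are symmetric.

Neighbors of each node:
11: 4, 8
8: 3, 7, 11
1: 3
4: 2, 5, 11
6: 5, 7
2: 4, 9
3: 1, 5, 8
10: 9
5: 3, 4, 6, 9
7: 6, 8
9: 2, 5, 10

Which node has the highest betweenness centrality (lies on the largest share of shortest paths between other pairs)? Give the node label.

5

Unnormalized betweenness of each node: 1:0, 2:2, 3:12, 4:49/6, 5:65/3, 6:25/6, 7:3/2, 8:19/3, 9:34/3, 10:0, 11:17/6.
5 has the largest value, 65/3, making it the main broker — the node through which the most shortest paths run.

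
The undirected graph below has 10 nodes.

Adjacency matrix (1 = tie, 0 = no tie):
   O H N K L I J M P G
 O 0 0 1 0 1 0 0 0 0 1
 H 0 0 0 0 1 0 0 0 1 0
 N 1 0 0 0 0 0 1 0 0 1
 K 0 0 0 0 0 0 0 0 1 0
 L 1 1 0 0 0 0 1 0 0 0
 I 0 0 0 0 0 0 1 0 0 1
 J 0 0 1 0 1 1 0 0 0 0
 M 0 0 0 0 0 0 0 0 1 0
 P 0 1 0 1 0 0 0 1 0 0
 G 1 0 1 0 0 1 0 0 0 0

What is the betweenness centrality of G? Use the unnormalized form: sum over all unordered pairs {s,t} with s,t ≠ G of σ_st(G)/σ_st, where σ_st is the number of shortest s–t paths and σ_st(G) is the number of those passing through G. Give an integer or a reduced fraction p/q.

Pairs whose geodesics pass through G — O–I: 1; N–I: 1/2.
All other pairs contribute 0.
Summing the contributions gives betweenness(G) = 3/2.

3/2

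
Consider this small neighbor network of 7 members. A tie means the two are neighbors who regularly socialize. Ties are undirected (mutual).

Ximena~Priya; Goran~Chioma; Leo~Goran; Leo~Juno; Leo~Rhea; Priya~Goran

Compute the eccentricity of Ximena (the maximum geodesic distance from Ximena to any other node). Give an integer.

4

Distances from Ximena: Chioma:3, Goran:2, Juno:4, Leo:3, Priya:1, Rhea:4.
The largest is 4 (to Juno and Rhea), so the eccentricity of Ximena is 4.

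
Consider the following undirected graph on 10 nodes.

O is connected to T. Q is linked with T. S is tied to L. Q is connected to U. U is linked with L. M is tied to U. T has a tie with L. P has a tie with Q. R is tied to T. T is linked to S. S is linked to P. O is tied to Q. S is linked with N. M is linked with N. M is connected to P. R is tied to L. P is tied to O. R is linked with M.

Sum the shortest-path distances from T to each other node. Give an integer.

13

Distances from T: L:1, M:2, N:2, O:1, P:2, Q:1, R:1, S:1, U:2.
Sum = 1 + 2 + 2 + 1 + 2 + 1 + 1 + 1 + 2 = 13.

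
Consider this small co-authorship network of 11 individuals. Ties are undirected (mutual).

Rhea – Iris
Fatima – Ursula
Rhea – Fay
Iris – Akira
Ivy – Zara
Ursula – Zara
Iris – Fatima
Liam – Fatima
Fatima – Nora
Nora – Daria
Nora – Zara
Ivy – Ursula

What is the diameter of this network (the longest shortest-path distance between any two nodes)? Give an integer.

Eccentricity of each node (its greatest distance to any other): Akira:4, Daria:5, Fatima:3, Fay:5, Iris:3, Ivy:5, Liam:4, Nora:4, Rhea:4, Ursula:4, Zara:5.
The maximum eccentricity is 5, realized for instance by the pair Ivy–Fay via Ivy – Ursula – Fatima – Iris – Rhea – Fay. So the diameter is 5.

5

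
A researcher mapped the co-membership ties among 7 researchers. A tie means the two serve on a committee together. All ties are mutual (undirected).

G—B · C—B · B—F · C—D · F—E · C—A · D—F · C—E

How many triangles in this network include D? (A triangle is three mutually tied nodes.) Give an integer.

0

D's neighbors are C and F, but none of them are tied to each other, so no triangle contains D.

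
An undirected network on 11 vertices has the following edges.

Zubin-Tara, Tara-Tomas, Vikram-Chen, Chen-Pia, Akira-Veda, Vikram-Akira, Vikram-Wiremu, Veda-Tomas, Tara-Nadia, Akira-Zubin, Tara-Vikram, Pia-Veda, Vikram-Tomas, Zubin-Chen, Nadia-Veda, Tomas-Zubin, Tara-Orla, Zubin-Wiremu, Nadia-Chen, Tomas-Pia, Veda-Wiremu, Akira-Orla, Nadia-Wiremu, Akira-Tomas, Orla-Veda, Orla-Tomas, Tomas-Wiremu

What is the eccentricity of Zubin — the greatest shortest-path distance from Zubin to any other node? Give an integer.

2

Distances from Zubin: Akira:1, Chen:1, Nadia:2, Orla:2, Pia:2, Tara:1, Tomas:1, Veda:2, Vikram:2, Wiremu:1.
The largest is 2 (to Veda, Pia, Orla, Vikram, and Nadia), so the eccentricity of Zubin is 2.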